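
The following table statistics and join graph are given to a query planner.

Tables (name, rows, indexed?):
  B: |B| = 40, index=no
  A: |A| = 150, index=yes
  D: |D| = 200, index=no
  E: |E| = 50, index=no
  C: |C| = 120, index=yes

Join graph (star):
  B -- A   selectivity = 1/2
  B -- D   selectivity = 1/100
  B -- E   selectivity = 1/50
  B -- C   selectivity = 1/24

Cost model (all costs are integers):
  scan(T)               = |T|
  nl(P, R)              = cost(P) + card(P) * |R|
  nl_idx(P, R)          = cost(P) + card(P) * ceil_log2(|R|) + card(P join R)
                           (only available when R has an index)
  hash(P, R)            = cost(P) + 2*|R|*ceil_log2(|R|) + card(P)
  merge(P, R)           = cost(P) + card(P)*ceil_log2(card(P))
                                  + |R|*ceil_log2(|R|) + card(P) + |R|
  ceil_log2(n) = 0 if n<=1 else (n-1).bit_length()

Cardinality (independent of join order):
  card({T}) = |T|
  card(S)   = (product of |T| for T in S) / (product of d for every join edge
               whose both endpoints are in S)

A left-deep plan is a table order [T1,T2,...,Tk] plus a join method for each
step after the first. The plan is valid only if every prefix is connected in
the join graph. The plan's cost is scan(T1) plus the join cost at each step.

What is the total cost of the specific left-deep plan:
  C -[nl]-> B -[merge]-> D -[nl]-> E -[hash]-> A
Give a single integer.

31320

step 1: scan C: cost=120, card=120
step 2: join B via nl
    card(P join B) = 120*40/(24) = 200
    cost = 120 + 120*40 = 4920
step 3: join D via merge
    card(P join D) = 200*200/(100) = 400
    cost = 4920 + 200*8 + 200*8 + 200 + 200 = 8520
step 4: join E via nl
    card(P join E) = 400*50/(50) = 400
    cost = 8520 + 400*50 = 28520
step 5: join A via hash
    card(P join A) = 400*150/(2) = 30000
    cost = 28520 + 2*150*8 + 400 = 31320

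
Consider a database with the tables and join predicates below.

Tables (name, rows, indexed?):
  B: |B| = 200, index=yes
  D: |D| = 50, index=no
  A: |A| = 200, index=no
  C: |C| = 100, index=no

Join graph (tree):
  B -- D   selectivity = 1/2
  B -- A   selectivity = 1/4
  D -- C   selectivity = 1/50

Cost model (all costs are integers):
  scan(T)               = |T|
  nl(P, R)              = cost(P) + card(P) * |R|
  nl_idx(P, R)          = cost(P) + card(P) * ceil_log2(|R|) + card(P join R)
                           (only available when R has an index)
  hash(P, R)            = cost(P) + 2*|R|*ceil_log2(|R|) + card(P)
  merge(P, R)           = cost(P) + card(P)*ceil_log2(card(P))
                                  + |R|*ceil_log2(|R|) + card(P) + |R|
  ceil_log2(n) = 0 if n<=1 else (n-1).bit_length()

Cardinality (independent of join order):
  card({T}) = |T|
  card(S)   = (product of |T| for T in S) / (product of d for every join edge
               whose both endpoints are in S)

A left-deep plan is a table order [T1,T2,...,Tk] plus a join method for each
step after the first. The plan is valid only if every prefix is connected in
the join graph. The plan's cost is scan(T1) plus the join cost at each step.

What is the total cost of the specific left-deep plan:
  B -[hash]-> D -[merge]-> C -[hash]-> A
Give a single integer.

85000

step 1: scan B: cost=200, card=200
step 2: join D via hash
    card(P join D) = 200*50/(2) = 5000
    cost = 200 + 2*50*6 + 200 = 1000
step 3: join C via merge
    card(P join C) = 5000*100/(50) = 10000
    cost = 1000 + 5000*13 + 100*7 + 5000 + 100 = 71800
step 4: join A via hash
    card(P join A) = 10000*200/(4) = 500000
    cost = 71800 + 2*200*8 + 10000 = 85000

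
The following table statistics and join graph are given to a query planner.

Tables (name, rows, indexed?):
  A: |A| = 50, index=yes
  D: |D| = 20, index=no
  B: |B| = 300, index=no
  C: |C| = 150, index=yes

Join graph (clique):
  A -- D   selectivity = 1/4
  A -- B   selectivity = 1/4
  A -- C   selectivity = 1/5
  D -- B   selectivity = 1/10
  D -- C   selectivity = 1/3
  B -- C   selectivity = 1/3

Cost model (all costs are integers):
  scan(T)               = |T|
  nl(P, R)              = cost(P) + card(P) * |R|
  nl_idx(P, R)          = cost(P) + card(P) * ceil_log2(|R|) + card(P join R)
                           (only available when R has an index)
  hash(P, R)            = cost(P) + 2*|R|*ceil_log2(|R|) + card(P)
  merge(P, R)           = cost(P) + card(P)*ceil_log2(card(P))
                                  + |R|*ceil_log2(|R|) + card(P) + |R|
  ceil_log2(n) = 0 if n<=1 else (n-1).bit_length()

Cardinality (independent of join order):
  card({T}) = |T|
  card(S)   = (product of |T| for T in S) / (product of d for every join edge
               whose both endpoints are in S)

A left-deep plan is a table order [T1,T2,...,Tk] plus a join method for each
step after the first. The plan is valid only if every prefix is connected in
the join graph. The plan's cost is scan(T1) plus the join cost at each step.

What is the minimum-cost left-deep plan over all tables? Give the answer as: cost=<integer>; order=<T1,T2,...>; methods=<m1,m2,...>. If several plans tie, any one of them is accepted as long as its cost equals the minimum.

Selinger DP (subsets sized 1..n):
  {A}: scan cost=50, card=50
  {D}: scan cost=20, card=20
  {B}: scan cost=300, card=300
  {C}: scan cost=150, card=150
  {AD}: card=250; try (D,hash)→300, (A,nl_idx)→390, (A,merge)→490, (D,merge)→520, (A,hash)→640, (A,nl)→1020 …(+1); best=300 via (D,hash)
  {AB}: card=3750; try (A,hash)→1200, (B,merge)→3400, (A,merge)→3650, (B,hash)→5500, (A,nl_idx)→5850, (B,nl)→15050 …(+1); best=1200 via (A,hash)
  {AC}: card=1500; try (A,hash)→900, (C,merge)→1750, (A,merge)→1850, (C,nl_idx)→1950, (C,hash)→2500, (A,nl_idx)→2550 …(+2); best=900 via (A,hash)
  {BD}: card=600; try (D,hash)→800, (B,merge)→3140, (D,merge)→3420, (B,hash)→5440, (B,nl)→6020, (D,nl)→6300; best=800 via (D,hash)
  {CD}: card=1000; try (D,hash)→500, (C,nl_idx)→1180, (C,merge)→1490, (D,merge)→1620, (C,hash)→2440, (C,nl)→3020 …(+1); best=500 via (D,hash)
  {BC}: card=15000; try (C,hash)→3000, (B,merge)→4500, (C,merge)→4650, (B,hash)→5700, (C,nl_idx)→17700, (B,nl)→45150 …(+1); best=3000 via (C,hash)
  {ABD}: card=1875; try (A,hash)→2000, (D,hash)→5150, (B,merge)→5550, (B,hash)→5950, (A,nl_idx)→6275, (A,merge)→7750 …(+4); best=2000 via (A,hash)
  {ACD}: card=2500; try (A,hash)→2100, (D,hash)→2600, (C,hash)→2950, (C,merge)→3900, (C,nl_idx)→4800, (A,nl_idx)→9000 …(+5); best=2100 via (A,hash)
  {ABC}: card=37500; try (C,hash)→7350, (B,hash)→7800, (A,hash)→18600, (B,merge)→21900, (C,merge)→51300, (C,nl_idx)→68700 …(+5); best=7350 via (C,hash)
  {BCD}: card=10000; try (C,hash)→3800, (B,hash)→6900, (C,merge)→8750, (B,merge)→14500, (C,nl_idx)→15600, (D,hash)→18200 …(+4); best=3800 via (C,hash)
  {ABCD}: card=6250; try (C,hash)→6275, (B,hash)→10000, (A,hash)→14400, (C,nl_idx)→23250, (C,merge)→25850, (B,merge)→37600 …(+8); best=6275 via (C,hash)

cost=6275; order=B,D,A,C; methods=hash,hash,hash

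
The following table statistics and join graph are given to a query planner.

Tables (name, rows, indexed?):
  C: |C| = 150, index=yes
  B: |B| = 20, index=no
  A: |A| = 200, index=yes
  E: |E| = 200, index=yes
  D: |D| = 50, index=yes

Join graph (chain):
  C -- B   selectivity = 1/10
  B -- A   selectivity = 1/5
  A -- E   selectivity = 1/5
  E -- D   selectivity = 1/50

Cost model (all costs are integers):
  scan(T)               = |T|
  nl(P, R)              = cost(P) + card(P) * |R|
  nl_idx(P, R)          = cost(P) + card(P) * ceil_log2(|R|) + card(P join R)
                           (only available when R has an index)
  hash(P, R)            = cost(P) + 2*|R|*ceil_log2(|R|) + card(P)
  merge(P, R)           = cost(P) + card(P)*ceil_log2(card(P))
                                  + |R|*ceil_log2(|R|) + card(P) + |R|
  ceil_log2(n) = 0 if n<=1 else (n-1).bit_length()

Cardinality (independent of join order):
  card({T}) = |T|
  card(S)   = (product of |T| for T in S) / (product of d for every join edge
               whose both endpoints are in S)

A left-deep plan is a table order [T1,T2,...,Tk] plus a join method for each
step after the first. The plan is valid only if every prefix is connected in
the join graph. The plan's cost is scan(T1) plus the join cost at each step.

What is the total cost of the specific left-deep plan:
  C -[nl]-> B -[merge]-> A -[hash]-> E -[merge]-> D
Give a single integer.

step 1: scan C: cost=150, card=150
step 2: join B via nl
    card(P join B) = 150*20/(10) = 300
    cost = 150 + 150*20 = 3150
step 3: join A via merge
    card(P join A) = 300*200/(5) = 12000
    cost = 3150 + 300*9 + 200*8 + 300 + 200 = 7950
step 4: join E via hash
    card(P join E) = 12000*200/(5) = 480000
    cost = 7950 + 2*200*8 + 12000 = 23150
step 5: join D via merge
    card(P join D) = 480000*50/(50) = 480000
    cost = 23150 + 480000*19 + 50*6 + 480000 + 50 = 9623500

9623500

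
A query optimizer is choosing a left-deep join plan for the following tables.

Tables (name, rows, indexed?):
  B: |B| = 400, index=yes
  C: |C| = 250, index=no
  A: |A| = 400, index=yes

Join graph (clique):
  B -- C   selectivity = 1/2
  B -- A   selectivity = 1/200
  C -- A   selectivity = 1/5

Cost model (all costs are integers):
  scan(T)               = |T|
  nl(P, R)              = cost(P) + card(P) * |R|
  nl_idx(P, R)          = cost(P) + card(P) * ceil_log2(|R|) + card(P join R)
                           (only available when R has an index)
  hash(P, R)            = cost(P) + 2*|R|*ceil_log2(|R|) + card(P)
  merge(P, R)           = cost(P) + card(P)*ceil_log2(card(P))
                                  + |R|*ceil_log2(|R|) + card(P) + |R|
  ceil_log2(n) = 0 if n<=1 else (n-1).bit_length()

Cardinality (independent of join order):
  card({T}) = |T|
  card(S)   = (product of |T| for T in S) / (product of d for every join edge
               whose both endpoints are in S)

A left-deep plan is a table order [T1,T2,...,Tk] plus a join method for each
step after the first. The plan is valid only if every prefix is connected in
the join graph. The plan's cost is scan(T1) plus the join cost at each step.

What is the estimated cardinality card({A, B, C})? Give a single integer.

Tables in S: A(400), B(400), C(250)
Edges inside S: B-C(d=2), B-A(d=200), C-A(d=5)
numerator = 400 * 400 * 250 = 40000000
denominator = 2 * 200 * 5 = 2000
card(S) = 40000000 / 2000 = 20000

20000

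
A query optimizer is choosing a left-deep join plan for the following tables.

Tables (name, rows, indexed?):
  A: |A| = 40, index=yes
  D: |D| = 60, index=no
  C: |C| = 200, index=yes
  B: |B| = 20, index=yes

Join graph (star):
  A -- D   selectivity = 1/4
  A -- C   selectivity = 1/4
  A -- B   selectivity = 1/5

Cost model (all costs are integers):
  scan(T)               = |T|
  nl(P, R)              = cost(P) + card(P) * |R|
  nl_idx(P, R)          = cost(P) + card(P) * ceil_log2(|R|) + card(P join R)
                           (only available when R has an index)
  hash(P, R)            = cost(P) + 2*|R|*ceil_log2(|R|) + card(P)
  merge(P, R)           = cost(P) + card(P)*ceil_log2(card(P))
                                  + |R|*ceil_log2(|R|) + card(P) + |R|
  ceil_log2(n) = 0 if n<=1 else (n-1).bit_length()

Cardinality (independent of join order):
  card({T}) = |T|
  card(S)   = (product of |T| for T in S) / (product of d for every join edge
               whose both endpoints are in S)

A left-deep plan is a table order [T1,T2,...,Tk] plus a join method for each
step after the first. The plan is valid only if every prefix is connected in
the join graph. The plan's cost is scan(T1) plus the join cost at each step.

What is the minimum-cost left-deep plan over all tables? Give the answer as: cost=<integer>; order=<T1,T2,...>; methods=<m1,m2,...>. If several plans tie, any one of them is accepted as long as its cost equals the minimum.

Selinger DP (subsets sized 1..n):
  {A}: scan cost=40, card=40
  {D}: scan cost=60, card=60
  {C}: scan cost=200, card=200
  {B}: scan cost=20, card=20
  {AD}: card=600; try (A,hash)→600, (D,merge)→740, (A,merge)→760, (D,hash)→800, (A,nl_idx)→1020, (D,nl)→2440 …(+1); best=600 via (A,hash)
  {AC}: card=2000; try (A,hash)→880, (C,merge)→2120, (A,merge)→2280, (C,nl_idx)→2360, (C,hash)→3280, (A,nl_idx)→3400 …(+2); best=880 via (A,hash)
  {AB}: card=160; try (B,hash)→280, (A,nl_idx)→300, (B,nl_idx)→400, (A,merge)→420, (B,merge)→440, (A,hash)→520 …(+2); best=280 via (B,hash)
  {ACD}: card=30000; try (D,hash)→3600, (C,hash)→4400, (C,merge)→9000, (D,merge)→25300, (C,nl_idx)→35400, (C,nl)→120600 …(+1); best=3600 via (D,hash)
  {ABD}: card=2400; try (D,hash)→1160, (B,hash)→1400, (D,merge)→2140, (B,nl_idx)→6000, (B,merge)→7320, (D,nl)→9880 …(+1); best=1160 via (D,hash)
  {ABC}: card=8000; try (B,hash)→3080, (C,merge)→3520, (C,hash)→3640, (C,nl_idx)→9560, (B,nl_idx)→18880, (B,merge)→25000 …(+2); best=3080 via (B,hash)
  {ABCD}: card=120000; try (C,hash)→6760, (D,hash)→11800, (B,hash)→33800, (C,merge)→34160, (D,merge)→115500, (C,nl_idx)→140360 …(+5); best=6760 via (C,hash)

cost=6760; order=A,B,D,C; methods=hash,hash,hash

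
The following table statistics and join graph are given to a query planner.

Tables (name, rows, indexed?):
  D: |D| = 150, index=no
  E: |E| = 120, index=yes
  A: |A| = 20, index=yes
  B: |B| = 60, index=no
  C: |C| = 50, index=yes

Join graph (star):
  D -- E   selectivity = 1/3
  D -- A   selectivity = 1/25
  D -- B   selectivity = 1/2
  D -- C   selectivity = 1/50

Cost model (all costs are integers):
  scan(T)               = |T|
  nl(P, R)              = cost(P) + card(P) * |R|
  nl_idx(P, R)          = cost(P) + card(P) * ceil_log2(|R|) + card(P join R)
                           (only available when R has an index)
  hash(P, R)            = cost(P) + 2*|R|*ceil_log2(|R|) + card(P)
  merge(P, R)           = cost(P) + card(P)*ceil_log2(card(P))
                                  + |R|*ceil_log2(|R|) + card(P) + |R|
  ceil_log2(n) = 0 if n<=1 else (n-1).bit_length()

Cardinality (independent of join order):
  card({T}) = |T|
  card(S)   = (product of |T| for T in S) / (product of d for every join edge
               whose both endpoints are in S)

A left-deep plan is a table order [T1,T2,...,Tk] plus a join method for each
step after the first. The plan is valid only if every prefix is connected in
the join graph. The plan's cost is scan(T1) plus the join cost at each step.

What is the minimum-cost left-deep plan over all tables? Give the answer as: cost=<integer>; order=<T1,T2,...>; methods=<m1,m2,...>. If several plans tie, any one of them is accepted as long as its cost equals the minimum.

Selinger DP (subsets sized 1..n):
  {D}: scan cost=150, card=150
  {E}: scan cost=120, card=120
  {A}: scan cost=20, card=20
  {B}: scan cost=60, card=60
  {C}: scan cost=50, card=50
  {DE}: card=6000; try (E,hash)→1980, (D,merge)→2430, (E,merge)→2460, (D,hash)→2640, (E,nl_idx)→7200, (D,nl)→18120 …(+1); best=1980 via (E,hash)
  {AD}: card=120; try (A,hash)→500, (A,nl_idx)→1020, (D,merge)→1490, (A,merge)→1620, (D,hash)→2440, (D,nl)→3020 …(+1); best=500 via (A,hash)
  {BD}: card=4500; try (B,hash)→1020, (D,merge)→1830, (B,merge)→1920, (D,hash)→2520, (D,nl)→9060, (B,nl)→9150; best=1020 via (B,hash)
  {CD}: card=150; try (C,hash)→900, (C,nl_idx)→1200, (D,merge)→1750, (C,merge)→1850, (D,hash)→2500, (D,nl)→7550 …(+1); best=900 via (C,hash)
  {ADE}: card=4800; try (E,hash)→2300, (E,merge)→2420, (E,nl_idx)→6140, (A,hash)→8180, (E,nl)→14900, (A,nl_idx)→36780 …(+2); best=2300 via (E,hash)
  {BDE}: card=180000; try (E,hash)→7200, (B,hash)→8700, (E,merge)→64980, (B,merge)→86400, (E,nl_idx)→212520, (B,nl)→361980 …(+1); best=7200 via (E,hash)
  {CDE}: card=6000; try (E,hash)→2730, (E,merge)→3210, (E,nl_idx)→7950, (C,hash)→8580, (E,nl)→18900, (C,nl_idx)→43980 …(+2); best=2730 via (E,hash)
  {ABD}: card=3600; try (B,hash)→1340, (B,merge)→1880, (A,hash)→5720, (B,nl)→7700, (A,nl_idx)→27120, (A,merge)→64140 …(+1); best=1340 via (B,hash)
  {ACD}: card=120; try (C,hash)→1220, (A,hash)→1250, (C,nl_idx)→1340, (A,nl_idx)→1770, (C,merge)→1810, (A,merge)→2370 …(+2); best=1220 via (C,hash)
  {BCD}: card=4500; try (B,hash)→1770, (B,merge)→2670, (C,hash)→6120, (B,nl)→9900, (C,nl_idx)→32520, (C,merge)→64370 …(+1); best=1770 via (B,hash)
  {ABDE}: card=144000; try (E,hash)→6620, (B,hash)→7820, (E,merge)→49100, (B,merge)→69920, (E,nl_idx)→170540, (A,hash)→187400 …(+5); best=6620 via (E,hash)
  {ACDE}: card=4800; try (E,hash)→3020, (E,merge)→3140, (E,nl_idx)→6860, (C,hash)→7700, (A,hash)→8930, (E,nl)→15620 …(+6); best=3020 via (E,hash)
  {BCDE}: card=180000; try (E,hash)→7950, (B,hash)→9450, (E,merge)→65730, (B,merge)→87150, (C,hash)→187800, (E,nl_idx)→213270 …(+5); best=7950 via (E,hash)
  {ABCD}: card=3600; try (B,hash)→2060, (B,merge)→2600, (C,hash)→5540, (A,hash)→6470, (B,nl)→8420, (C,nl_idx)→26540 …(+5); best=2060 via (B,hash)
  {ABCDE}: card=144000; try (E,hash)→7340, (B,hash)→8540, (E,merge)→49820, (B,merge)→70640, (C,hash)→151220, (E,nl_idx)→171260 …(+9); best=7340 via (E,hash)

cost=7340; order=D,A,C,B,E; methods=hash,hash,hash,hash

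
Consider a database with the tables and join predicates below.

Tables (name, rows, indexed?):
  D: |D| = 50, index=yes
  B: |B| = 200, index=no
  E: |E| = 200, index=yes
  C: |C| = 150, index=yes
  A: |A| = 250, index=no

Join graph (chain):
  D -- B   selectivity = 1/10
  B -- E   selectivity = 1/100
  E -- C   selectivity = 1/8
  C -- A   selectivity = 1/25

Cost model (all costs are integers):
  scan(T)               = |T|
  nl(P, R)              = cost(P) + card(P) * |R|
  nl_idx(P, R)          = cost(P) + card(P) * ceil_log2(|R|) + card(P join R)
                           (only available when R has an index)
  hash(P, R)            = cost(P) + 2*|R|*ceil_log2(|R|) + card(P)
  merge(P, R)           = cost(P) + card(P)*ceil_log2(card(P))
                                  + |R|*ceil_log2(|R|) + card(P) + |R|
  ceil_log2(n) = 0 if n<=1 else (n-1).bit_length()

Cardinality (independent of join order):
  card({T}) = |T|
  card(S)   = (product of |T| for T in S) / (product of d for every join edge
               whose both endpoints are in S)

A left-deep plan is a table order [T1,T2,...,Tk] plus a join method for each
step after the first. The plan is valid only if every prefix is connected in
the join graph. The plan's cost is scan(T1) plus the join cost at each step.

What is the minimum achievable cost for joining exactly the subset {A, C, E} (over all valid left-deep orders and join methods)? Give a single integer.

7600

Selinger DP over subsets of {A,C,E}:
  {E}: scan cost=200, card=200
  {C}: scan cost=150, card=150
  {A}: scan cost=250, card=250
  {CE}: card=3750; try (C,hash)→2800, (E,merge)→3300, (C,merge)→3350, (E,hash)→3500, (E,nl_idx)→5100, (C,nl_idx)→5550 …(+2); best=2800 via (C,hash)
  {AC}: card=1500; try (C,hash)→2900, (C,nl_idx)→3750, (A,merge)→3750, (C,merge)→3850, (A,hash)→4300, (A,nl)→37650 …(+1); best=2900 via (C,hash)
  {ACE}: card=37500; try (E,hash)→7600, (A,hash)→10550, (E,merge)→22700, (E,nl_idx)→52400, (A,merge)→53800, (E,nl)→302900 …(+1); best=7600 via (E,hash)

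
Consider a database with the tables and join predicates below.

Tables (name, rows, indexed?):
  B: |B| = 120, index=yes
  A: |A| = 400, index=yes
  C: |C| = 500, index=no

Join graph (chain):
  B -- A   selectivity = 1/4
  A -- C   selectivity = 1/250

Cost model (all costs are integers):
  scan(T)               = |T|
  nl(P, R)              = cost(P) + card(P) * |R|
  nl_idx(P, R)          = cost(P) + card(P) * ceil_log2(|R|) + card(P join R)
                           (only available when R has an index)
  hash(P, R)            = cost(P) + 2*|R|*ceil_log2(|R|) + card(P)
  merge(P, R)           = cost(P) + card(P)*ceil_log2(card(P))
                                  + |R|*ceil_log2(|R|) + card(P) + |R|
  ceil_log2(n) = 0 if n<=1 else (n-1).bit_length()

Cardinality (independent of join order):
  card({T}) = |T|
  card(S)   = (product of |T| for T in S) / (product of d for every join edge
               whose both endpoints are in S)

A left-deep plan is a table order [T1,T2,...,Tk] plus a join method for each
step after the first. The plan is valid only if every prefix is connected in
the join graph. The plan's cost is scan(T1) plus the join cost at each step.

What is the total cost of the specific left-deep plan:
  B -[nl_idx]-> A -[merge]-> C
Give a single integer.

step 1: scan B: cost=120, card=120
step 2: join A via nl_idx
    card(P join A) = 120*400/(4) = 12000
    cost = 120 + 120*9 + 12000 = 13200
step 3: join C via merge
    card(P join C) = 12000*500/(250) = 24000
    cost = 13200 + 12000*14 + 500*9 + 12000 + 500 = 198200

198200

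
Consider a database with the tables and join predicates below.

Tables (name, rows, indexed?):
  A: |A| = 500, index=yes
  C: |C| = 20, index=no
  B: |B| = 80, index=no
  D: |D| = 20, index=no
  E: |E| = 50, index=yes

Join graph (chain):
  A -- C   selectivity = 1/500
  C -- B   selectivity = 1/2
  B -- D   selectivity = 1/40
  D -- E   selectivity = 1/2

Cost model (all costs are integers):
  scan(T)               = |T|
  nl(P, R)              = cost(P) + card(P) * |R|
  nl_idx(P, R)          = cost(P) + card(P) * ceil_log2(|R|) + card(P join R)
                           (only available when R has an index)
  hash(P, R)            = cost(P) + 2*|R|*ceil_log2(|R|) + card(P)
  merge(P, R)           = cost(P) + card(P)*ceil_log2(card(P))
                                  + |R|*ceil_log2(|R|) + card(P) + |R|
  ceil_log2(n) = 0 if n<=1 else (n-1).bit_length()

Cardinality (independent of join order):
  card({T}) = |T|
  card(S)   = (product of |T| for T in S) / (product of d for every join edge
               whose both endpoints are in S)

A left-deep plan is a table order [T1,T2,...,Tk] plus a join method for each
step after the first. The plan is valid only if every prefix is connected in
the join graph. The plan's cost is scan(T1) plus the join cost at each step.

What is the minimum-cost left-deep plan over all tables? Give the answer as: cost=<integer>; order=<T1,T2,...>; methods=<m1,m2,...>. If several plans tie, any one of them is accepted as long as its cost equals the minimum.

cost=2980; order=C,A,B,D,E; methods=nl_idx,merge,hash,hash

Selinger DP (subsets sized 1..n):
  {A}: scan cost=500, card=500
  {C}: scan cost=20, card=20
  {B}: scan cost=80, card=80
  {D}: scan cost=20, card=20
  {E}: scan cost=50, card=50
  {AC}: card=20; try (A,nl_idx)→220, (C,hash)→1200, (A,merge)→5140, (C,merge)→5620, (A,hash)→9040, (A,nl)→10020 …(+1); best=220 via (A,nl_idx)
  {BC}: card=800; try (C,hash)→360, (B,merge)→780, (C,merge)→840, (B,hash)→1160, (B,nl)→1620, (C,nl)→1680; best=360 via (C,hash)
  {BD}: card=40; try (D,hash)→360, (B,merge)→780, (D,merge)→840, (B,hash)→1160, (B,nl)→1620, (D,nl)→1680; best=360 via (D,hash)
  {DE}: card=500; try (D,hash)→300, (E,merge)→490, (D,merge)→520, (E,hash)→640, (E,nl_idx)→640, (E,nl)→1020 …(+1); best=300 via (D,hash)
  {ABC}: card=800; try (B,merge)→980, (B,hash)→1360, (B,nl)→1820, (A,nl_idx)→8360, (A,hash)→10160, (A,merge)→14160 …(+1); best=980 via (B,merge)
  {BCD}: card=400; try (C,hash)→600, (C,merge)→760, (C,nl)→1160, (D,hash)→1360, (D,merge)→9280, (D,nl)→16360; best=600 via (C,hash)
  {BDE}: card=1000; try (E,merge)→990, (E,hash)→1000, (E,nl_idx)→1600, (B,hash)→1920, (E,nl)→2360, (B,merge)→5940 …(+1); best=990 via (E,merge)
  {ABCD}: card=400; try (D,hash)→1980, (A,nl_idx)→4600, (A,merge)→9600, (D,merge)→9900, (A,hash)→10000, (D,nl)→16980 …(+1); best=1980 via (D,hash)
  {BCDE}: card=10000; try (E,hash)→1600, (C,hash)→2190, (E,merge)→4950, (C,merge)→12110, (E,nl_idx)→13000, (E,nl)→20600 …(+1); best=1600 via (E,hash)
  {ABCDE}: card=10000; try (E,hash)→2980, (E,merge)→6330, (E,nl_idx)→14380, (A,hash)→20600, (E,nl)→21980, (A,nl_idx)→101600 …(+2); best=2980 via (E,hash)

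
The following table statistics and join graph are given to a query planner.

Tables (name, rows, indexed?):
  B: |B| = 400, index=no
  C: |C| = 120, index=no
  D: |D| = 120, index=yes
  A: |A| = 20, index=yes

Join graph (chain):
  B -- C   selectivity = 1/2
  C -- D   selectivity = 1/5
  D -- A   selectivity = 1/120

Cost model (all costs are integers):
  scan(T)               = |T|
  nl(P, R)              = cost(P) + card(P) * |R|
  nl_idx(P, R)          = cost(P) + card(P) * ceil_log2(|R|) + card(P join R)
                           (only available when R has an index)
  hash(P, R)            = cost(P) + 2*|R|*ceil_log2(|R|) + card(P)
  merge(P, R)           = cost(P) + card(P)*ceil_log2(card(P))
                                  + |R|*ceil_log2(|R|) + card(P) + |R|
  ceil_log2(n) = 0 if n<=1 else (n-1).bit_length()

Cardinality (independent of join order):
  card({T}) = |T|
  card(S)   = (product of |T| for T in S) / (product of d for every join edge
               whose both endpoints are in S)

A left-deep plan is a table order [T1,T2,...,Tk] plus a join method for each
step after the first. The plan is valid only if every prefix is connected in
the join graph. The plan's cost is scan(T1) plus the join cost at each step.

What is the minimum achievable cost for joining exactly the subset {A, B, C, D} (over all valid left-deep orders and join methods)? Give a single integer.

8940

Selinger DP over subsets of {A,B,C,D}:
  {B}: scan cost=400, card=400
  {C}: scan cost=120, card=120
  {D}: scan cost=120, card=120
  {A}: scan cost=20, card=20
  {BC}: card=24000; try (C,hash)→2480, (B,merge)→5080, (C,merge)→5360, (B,hash)→7440, (B,nl)→48120, (C,nl)→48400; best=2480 via (C,hash)
  {CD}: card=2880; try (D,hash)→1920, (C,hash)→1920, (D,merge)→2040, (C,merge)→2040, (D,nl_idx)→3840, (D,nl)→14520 …(+1); best=1920 via (D,hash)
  {AD}: card=20; try (D,nl_idx)→180, (A,hash)→440, (A,nl_idx)→740, (D,merge)→1100, (A,merge)→1200, (D,hash)→1720 …(+2); best=180 via (D,nl_idx)
  {BCD}: card=576000; try (B,hash)→12000, (D,hash)→28160, (B,merge)→43360, (D,merge)→387440, (D,nl_idx)→746480, (B,nl)→1153920 …(+1); best=12000 via (B,hash)
  {ACD}: card=480; try (C,merge)→1260, (C,hash)→1880, (C,nl)→2580, (A,hash)→5000, (A,nl_idx)→16800, (A,merge)→39480 …(+1); best=1260 via (C,merge)
  {ABCD}: card=96000; try (B,hash)→8940, (B,merge)→10060, (B,nl)→193260, (A,hash)→588200, (A,nl_idx)→2988000, (A,nl)→11532000 …(+1); best=8940 via (B,hash)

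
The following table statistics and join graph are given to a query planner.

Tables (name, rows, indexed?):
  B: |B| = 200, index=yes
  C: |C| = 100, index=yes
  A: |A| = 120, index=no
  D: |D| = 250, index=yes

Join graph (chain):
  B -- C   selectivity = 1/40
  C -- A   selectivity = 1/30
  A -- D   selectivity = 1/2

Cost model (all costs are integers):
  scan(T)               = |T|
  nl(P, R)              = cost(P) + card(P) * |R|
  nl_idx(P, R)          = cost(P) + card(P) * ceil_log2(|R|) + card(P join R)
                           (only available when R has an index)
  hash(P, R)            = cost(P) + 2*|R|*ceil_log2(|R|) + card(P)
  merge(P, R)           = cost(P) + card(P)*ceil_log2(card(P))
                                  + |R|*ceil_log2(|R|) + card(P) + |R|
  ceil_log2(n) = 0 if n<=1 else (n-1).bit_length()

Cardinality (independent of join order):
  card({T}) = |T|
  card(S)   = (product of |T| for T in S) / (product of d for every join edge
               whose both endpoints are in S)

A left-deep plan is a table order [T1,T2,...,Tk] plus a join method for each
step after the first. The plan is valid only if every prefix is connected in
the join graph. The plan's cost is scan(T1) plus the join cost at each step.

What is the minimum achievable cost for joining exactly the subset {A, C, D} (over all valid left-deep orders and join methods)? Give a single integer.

5760

Selinger DP over subsets of {A,C,D}:
  {C}: scan cost=100, card=100
  {A}: scan cost=120, card=120
  {D}: scan cost=250, card=250
  {AC}: card=400; try (C,nl_idx)→1360, (C,hash)→1640, (A,merge)→1860, (C,merge)→1880, (A,hash)→1880, (A,nl)→12100 …(+1); best=1360 via (C,nl_idx)
  {AD}: card=15000; try (A,hash)→2180, (D,merge)→3330, (A,merge)→3460, (D,hash)→4240, (D,nl_idx)→16080, (D,nl)→30120 …(+1); best=2180 via (A,hash)
  {ACD}: card=50000; try (D,hash)→5760, (D,merge)→7610, (C,hash)→18580, (D,nl_idx)→54560, (D,nl)→101360, (C,nl_idx)→157180 …(+2); best=5760 via (D,hash)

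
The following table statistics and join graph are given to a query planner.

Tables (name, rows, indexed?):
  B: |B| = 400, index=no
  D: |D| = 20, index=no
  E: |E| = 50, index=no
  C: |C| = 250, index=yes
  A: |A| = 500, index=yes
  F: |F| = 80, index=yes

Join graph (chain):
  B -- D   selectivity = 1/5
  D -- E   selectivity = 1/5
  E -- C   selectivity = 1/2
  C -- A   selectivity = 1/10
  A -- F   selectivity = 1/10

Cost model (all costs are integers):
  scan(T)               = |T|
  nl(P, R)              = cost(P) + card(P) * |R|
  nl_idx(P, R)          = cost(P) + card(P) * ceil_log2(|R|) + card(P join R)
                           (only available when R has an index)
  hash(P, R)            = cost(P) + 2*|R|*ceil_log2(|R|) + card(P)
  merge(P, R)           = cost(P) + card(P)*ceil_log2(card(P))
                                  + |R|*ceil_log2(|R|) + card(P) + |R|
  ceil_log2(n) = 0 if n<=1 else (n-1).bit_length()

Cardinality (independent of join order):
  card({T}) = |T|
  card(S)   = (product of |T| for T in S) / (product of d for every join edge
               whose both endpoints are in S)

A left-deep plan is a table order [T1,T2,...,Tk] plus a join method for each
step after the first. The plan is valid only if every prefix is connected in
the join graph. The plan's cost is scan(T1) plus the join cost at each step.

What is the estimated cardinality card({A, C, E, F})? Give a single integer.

2500000

Tables in S: A(500), C(250), E(50), F(80)
Edges inside S: E-C(d=2), C-A(d=10), A-F(d=10)
numerator = 500 * 250 * 50 * 80 = 500000000
denominator = 2 * 10 * 10 = 200
card(S) = 500000000 / 200 = 2500000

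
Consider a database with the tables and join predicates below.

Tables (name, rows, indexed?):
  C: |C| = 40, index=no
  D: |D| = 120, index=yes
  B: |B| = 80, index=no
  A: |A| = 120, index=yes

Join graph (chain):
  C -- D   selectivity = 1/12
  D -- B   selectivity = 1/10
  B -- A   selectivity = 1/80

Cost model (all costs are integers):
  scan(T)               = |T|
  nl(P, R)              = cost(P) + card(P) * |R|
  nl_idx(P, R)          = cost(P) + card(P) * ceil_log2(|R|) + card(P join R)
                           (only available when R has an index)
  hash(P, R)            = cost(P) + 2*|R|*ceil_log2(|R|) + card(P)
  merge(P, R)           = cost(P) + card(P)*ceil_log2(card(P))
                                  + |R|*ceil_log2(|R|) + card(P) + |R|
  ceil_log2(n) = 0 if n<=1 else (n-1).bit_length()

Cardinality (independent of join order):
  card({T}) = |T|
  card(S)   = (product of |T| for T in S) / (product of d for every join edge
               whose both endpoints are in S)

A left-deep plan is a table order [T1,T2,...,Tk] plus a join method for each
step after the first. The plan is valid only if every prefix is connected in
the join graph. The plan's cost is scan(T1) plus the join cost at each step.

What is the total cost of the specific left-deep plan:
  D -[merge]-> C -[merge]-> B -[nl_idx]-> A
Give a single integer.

step 1: scan D: cost=120, card=120
step 2: join C via merge
    card(P join C) = 120*40/(12) = 400
    cost = 120 + 120*7 + 40*6 + 120 + 40 = 1360
step 3: join B via merge
    card(P join B) = 400*80/(10) = 3200
    cost = 1360 + 400*9 + 80*7 + 400 + 80 = 6000
step 4: join A via nl_idx
    card(P join A) = 3200*120/(80) = 4800
    cost = 6000 + 3200*7 + 4800 = 33200

33200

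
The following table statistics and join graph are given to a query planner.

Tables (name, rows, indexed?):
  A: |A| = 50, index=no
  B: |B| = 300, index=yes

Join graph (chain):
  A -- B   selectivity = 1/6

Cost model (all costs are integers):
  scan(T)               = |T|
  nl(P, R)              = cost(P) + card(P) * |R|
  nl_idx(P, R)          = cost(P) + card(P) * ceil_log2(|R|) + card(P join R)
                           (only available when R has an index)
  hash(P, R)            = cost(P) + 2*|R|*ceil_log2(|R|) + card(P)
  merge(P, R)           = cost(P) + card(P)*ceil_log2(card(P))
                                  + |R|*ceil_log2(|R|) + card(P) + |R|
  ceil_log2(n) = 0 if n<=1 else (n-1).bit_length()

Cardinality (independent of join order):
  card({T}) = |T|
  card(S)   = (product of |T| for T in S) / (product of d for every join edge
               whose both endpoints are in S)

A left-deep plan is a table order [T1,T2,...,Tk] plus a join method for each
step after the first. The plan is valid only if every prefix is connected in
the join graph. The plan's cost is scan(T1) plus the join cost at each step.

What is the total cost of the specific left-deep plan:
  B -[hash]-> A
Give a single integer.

1200

step 1: scan B: cost=300, card=300
step 2: join A via hash
    card(P join A) = 300*50/(6) = 2500
    cost = 300 + 2*50*6 + 300 = 1200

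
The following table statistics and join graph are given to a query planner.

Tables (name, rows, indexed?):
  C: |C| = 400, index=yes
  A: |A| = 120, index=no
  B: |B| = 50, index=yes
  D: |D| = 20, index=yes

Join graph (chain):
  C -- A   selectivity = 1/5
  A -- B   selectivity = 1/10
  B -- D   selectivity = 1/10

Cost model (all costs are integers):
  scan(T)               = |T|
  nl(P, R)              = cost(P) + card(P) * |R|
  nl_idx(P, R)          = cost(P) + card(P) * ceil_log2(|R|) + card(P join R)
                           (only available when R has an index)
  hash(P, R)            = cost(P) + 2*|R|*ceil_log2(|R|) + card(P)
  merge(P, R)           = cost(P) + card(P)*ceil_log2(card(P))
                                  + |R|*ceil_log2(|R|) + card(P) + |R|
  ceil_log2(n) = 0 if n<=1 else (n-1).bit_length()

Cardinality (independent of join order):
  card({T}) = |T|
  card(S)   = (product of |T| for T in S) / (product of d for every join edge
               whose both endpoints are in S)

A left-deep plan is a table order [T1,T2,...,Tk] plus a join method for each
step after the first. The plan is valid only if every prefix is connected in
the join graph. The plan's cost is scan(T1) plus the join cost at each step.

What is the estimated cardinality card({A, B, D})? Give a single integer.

Tables in S: A(120), B(50), D(20)
Edges inside S: A-B(d=10), B-D(d=10)
numerator = 120 * 50 * 20 = 120000
denominator = 10 * 10 = 100
card(S) = 120000 / 100 = 1200

1200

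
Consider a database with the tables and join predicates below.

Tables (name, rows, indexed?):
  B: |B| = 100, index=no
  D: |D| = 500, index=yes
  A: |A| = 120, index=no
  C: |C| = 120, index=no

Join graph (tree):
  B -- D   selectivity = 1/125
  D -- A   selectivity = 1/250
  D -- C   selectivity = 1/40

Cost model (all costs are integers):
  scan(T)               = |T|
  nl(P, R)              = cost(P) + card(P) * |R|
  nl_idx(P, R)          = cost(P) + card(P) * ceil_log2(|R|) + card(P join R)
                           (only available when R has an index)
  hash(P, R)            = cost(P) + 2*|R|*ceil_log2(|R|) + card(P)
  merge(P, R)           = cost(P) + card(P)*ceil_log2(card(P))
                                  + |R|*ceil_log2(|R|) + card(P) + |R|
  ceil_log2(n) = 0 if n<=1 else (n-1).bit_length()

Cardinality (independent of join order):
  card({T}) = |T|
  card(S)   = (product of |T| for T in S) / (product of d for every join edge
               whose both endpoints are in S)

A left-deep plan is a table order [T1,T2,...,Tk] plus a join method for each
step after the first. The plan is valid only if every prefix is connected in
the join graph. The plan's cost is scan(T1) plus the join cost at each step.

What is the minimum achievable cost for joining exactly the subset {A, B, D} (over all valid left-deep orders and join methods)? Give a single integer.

3080

Selinger DP over subsets of {A,B,D}:
  {B}: scan cost=100, card=100
  {D}: scan cost=500, card=500
  {A}: scan cost=120, card=120
  {BD}: card=400; try (D,nl_idx)→1400, (B,hash)→2400, (D,merge)→5900, (B,merge)→6300, (D,hash)→9200, (D,nl)→50100 …(+1); best=1400 via (D,nl_idx)
  {AD}: card=240; try (D,nl_idx)→1440, (A,hash)→2680, (D,merge)→6080, (A,merge)→6460, (D,hash)→9240, (D,nl)→60120 …(+1); best=1440 via (D,nl_idx)
  {ABD}: card=192; try (B,hash)→3080, (A,hash)→3480, (B,merge)→4400, (A,merge)→6360, (B,nl)→25440, (A,nl)→49400; best=3080 via (B,hash)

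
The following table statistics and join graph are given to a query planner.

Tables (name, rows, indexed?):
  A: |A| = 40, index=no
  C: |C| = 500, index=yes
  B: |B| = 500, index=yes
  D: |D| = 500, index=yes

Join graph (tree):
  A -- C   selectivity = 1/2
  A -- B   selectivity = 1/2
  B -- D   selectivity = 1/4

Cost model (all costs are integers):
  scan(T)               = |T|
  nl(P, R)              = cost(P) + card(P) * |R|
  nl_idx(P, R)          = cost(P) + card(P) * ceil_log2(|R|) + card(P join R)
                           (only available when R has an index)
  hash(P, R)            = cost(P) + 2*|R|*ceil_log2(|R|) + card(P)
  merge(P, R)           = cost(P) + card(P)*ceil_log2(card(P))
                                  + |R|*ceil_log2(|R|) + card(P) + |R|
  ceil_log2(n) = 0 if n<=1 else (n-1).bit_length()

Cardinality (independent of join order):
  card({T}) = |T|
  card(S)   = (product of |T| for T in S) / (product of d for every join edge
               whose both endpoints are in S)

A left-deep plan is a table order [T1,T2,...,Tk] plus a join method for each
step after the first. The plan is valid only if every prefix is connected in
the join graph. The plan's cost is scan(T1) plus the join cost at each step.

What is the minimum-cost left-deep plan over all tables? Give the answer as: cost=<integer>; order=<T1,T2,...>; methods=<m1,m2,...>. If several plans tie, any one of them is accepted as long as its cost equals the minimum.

cost=1279480; order=B,A,D,C; methods=hash,hash,hash

Selinger DP (subsets sized 1..n):
  {A}: scan cost=40, card=40
  {C}: scan cost=500, card=500
  {B}: scan cost=500, card=500
  {D}: scan cost=500, card=500
  {AC}: card=10000; try (A,hash)→1480, (C,merge)→5320, (A,merge)→5780, (C,hash)→9080, (C,nl_idx)→10400, (C,nl)→20040 …(+1); best=1480 via (A,hash)
  {AB}: card=10000; try (A,hash)→1480, (B,merge)→5320, (A,merge)→5780, (B,hash)→9080, (B,nl_idx)→10400, (B,nl)→20040 …(+1); best=1480 via (A,hash)
  {BD}: card=62500; try (D,hash)→10000, (B,hash)→10000, (D,merge)→10500, (B,merge)→10500, (D,nl_idx)→67500, (B,nl_idx)→67500 …(+2); best=10000 via (D,hash)
  {ABC}: card=2500000; try (C,hash)→20480, (B,hash)→20480, (C,merge)→156480, (B,merge)→156480, (C,nl_idx)→2591480, (B,nl_idx)→2591480 …(+2); best=20480 via (C,hash)
  {ABD}: card=1250000; try (D,hash)→20480, (A,hash)→72980, (D,merge)→156480, (A,merge)→1072780, (D,nl_idx)→1341480, (A,nl)→2510000 …(+1); best=20480 via (D,hash)
  {ABCD}: card=312500000; try (C,hash)→1279480, (D,hash)→2529480, (C,merge)→27525480, (D,merge)→57525480, (C,nl_idx)→323770480, (D,nl_idx)→335020480 …(+2); best=1279480 via (C,hash)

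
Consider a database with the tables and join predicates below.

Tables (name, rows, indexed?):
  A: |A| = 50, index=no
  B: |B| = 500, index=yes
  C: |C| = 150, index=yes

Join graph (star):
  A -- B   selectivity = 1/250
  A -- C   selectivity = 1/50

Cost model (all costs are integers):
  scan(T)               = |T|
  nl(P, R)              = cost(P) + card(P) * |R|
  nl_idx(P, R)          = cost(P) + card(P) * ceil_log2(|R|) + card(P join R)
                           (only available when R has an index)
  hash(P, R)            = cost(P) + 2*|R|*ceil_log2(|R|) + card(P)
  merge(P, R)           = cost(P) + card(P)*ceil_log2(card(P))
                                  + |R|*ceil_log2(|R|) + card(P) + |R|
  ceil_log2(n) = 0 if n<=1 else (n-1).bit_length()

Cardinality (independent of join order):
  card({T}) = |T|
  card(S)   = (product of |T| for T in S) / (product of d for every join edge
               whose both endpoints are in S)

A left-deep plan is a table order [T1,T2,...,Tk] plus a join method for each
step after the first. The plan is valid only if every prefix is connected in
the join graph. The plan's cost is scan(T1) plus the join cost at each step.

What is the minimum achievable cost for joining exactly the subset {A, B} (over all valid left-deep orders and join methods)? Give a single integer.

600

Selinger DP over subsets of {A,B}:
  {A}: scan cost=50, card=50
  {B}: scan cost=500, card=500
  {AB}: card=100; try (B,nl_idx)→600, (A,hash)→1600, (B,merge)→5400, (A,merge)→5850, (B,hash)→9100, (B,nl)→25050 …(+1); best=600 via (B,nl_idx)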